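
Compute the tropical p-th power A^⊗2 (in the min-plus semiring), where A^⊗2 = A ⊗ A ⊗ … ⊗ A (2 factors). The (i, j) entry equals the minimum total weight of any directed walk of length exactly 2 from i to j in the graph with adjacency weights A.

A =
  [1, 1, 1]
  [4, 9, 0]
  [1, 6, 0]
A^⊗2 =
  [2, 2, 1]
  [1, 5, 0]
  [1, 2, 0]

Each entry (A^⊗2)_ij equals the minimum over all length-2 walks i = v_0 → v_1 → … → v_2 = j of Σ_t A[v_t][v_{t+1}]. For example, for (i, j) = (0, 2) we minimise over 3 possible intermediate vertex sequences; the minimum is 1, attained along the walk 0 → 1 → 2.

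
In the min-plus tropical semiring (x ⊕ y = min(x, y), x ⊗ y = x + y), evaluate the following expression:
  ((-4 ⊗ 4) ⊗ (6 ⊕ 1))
((-4 ⊗ 4) ⊗ (6 ⊕ 1)) = 1

Expand innermost to outermost. Recall ⊕ takes the minimum of its arguments and ⊗ takes their sum. Working out the expression ((-4 ⊗ 4) ⊗ (6 ⊕ 1)) gives 1.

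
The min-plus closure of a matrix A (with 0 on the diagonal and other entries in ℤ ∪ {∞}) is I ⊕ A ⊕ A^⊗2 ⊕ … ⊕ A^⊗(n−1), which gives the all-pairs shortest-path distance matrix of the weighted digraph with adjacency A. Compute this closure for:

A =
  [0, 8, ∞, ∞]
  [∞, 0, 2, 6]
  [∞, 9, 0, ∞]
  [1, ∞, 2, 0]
Closure =
  [0, 8, 10, 14]
  [7, 0, 2, 6]
  [16, 9, 0, 15]
  [1, 9, 2, 0]

This is the Floyd-Warshall all-pairs shortest-path computation. For each intermediate vertex k = 0, 1, …, 3, update dist[i][j] ← min(dist[i][j], dist[i][k] + dist[k][j]). The final matrix gives, for each (i, j), the minimum total weight of any directed path from i to j (possibly empty when i = j).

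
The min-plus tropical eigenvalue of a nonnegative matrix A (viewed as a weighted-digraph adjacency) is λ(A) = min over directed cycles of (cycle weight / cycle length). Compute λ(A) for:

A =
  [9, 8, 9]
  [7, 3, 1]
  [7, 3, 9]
λ(A) = 2

Enumerate directed cycles and compute their means (weight / length). Sample:
  cycle 0 → 0: weight = 9, length = 1, mean = 9/1 ≈ 9.000
  cycle 1 → 1: weight = 3, length = 1, mean = 3/1 ≈ 3.000
  cycle 2 → 2: weight = 9, length = 1, mean = 9/1 ≈ 9.000
  cycle 0 → 1 → 0: weight = 15, length = 2, mean = 15/2 ≈ 7.500
  cycle 0 → 2 → 0: weight = 16, length = 2, mean = 16/2 ≈ 8.000
  cycle 1 → 0 → 1: weight = 15, length = 2, mean = 15/2 ≈ 7.500
Minimum mean = 2.000, attained e.g. along the cycle 1 → 2 → 1 with weight 4 and length 2. So λ(A) = 4/2 = 2.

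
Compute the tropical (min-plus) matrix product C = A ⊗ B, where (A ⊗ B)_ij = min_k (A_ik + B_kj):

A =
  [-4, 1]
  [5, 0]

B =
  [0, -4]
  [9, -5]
A ⊗ B =
  [-4, -8]
  [5, -5]

Apply the min-plus product entry-by-entry:
  C[0][0] = min over k of (A[0][0] + B[0][0] = -4 + 0 = -4, A[0][1] + B[1][0] = 1 + 9 = 10) = -4 (attained at k = 0)
  C[0][1] = min over k of (A[0][0] + B[0][1] = -4 + -4 = -8, A[0][1] + B[1][1] = 1 + -5 = -4) = -8 (attained at k = 0)
  C[1][0] = min over k of (A[1][0] + B[0][0] = 5 + 0 = 5, A[1][1] + B[1][0] = 0 + 9 = 9) = 5 (attained at k = 0)
  C[1][1] = min over k of (A[1][0] + B[0][1] = 5 + -4 = 1, A[1][1] + B[1][1] = 0 + -5 = -5) = -5 (attained at k = 1)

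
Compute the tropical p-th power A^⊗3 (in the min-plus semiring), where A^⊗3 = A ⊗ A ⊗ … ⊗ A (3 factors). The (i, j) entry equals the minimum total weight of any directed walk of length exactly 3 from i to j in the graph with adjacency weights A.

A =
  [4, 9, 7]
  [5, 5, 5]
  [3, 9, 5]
A^⊗3 =
  [12, 17, 15]
  [12, 15, 15]
  [11, 16, 14]

Each entry (A^⊗3)_ij equals the minimum over all length-3 walks i = v_0 → v_1 → … → v_3 = j of Σ_t A[v_t][v_{t+1}]. For example, for (i, j) = (0, 2) we minimise over 9 possible intermediate vertex sequences; the minimum is 15, attained along the walk 0 → 0 → 0 → 2.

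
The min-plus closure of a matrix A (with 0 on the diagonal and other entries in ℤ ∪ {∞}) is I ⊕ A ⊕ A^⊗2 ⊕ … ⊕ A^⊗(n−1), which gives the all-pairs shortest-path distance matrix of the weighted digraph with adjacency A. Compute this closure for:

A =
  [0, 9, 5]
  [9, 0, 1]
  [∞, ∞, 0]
Closure =
  [0, 9, 5]
  [9, 0, 1]
  [∞, ∞, 0]

This is the Floyd-Warshall all-pairs shortest-path computation. For each intermediate vertex k = 0, 1, …, 2, update dist[i][j] ← min(dist[i][j], dist[i][k] + dist[k][j]). The final matrix gives, for each (i, j), the minimum total weight of any directed path from i to j (possibly empty when i = j).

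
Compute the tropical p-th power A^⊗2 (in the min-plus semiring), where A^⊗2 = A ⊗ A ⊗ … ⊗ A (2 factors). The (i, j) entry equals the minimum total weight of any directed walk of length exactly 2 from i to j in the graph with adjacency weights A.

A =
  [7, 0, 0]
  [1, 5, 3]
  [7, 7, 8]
A^⊗2 =
  [1, 5, 3]
  [6, 1, 1]
  [8, 7, 7]

Each entry (A^⊗2)_ij equals the minimum over all length-2 walks i = v_0 → v_1 → … → v_2 = j of Σ_t A[v_t][v_{t+1}]. For example, for (i, j) = (0, 2) we minimise over 3 possible intermediate vertex sequences; the minimum is 3, attained along the walk 0 → 1 → 2.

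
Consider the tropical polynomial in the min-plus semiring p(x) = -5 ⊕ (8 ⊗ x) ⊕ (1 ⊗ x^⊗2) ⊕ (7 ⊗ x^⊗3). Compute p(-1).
p(-1) = -5

A tropical monomial a ⊗ x^⊗i evaluates to a + i · x. Evaluating each term at x = -1:
  Term 0 contributes -5 + 0 · -1 = -5
  Term 1 contributes 8 + 1 · -1 = 7
  Term 2 contributes 1 + 2 · -1 = -1
  Term 3 contributes 7 + 3 · -1 = 4
p(-1) = ⊕ of these = min[-5, 7, -1, 4] = -5.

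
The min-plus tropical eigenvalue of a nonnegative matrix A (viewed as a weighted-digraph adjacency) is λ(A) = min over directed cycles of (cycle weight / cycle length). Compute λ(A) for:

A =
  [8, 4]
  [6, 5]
λ(A) = 5

Enumerate directed cycles and compute their means (weight / length). Sample:
  cycle 0 → 0: weight = 8, length = 1, mean = 8/1 ≈ 8.000
  cycle 1 → 1: weight = 5, length = 1, mean = 5/1 ≈ 5.000
  cycle 0 → 1 → 0: weight = 10, length = 2, mean = 10/2 ≈ 5.000
  cycle 1 → 0 → 1: weight = 10, length = 2, mean = 10/2 ≈ 5.000
Minimum mean = 5.000, attained e.g. along the cycle 1 → 1 with weight 5 and length 1. So λ(A) = 5/1 = 5.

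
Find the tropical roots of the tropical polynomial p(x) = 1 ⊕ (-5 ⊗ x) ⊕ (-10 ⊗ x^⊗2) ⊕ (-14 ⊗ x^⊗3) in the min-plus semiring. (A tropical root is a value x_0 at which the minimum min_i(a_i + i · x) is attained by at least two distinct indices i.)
Roots: {4, 5, 6}

Each tropical root is a break point of the lower envelope of the lines y = a_i + i · x (there are 4 lines, with slopes 0, 1, ..., 3). Only the lines that attain the minimum somewhere contribute to roots; other lines are dominated. Here the surviving (envelope) indices are i = 3, i = 2, i = 1, i = 0.
Intersections between consecutive envelope lines give the roots: for adjacent envelope indices i < j the intersection is x = (a_i − a_j) / (j − i). Reading off the sorted break points: {4, 5, 6}.
Verification: at each break x_0, at least two indices attain the minimum of min_i(a_i + i · x_0).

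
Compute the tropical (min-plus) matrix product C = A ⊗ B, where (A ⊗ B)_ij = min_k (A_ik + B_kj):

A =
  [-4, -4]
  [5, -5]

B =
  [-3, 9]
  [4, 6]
A ⊗ B =
  [-7, 2]
  [-1, 1]

Apply the min-plus product entry-by-entry:
  C[0][0] = min over k of (A[0][0] + B[0][0] = -4 + -3 = -7, A[0][1] + B[1][0] = -4 + 4 = 0) = -7 (attained at k = 0)
  C[0][1] = min over k of (A[0][0] + B[0][1] = -4 + 9 = 5, A[0][1] + B[1][1] = -4 + 6 = 2) = 2 (attained at k = 1)
  C[1][0] = min over k of (A[1][0] + B[0][0] = 5 + -3 = 2, A[1][1] + B[1][0] = -5 + 4 = -1) = -1 (attained at k = 1)
  C[1][1] = min over k of (A[1][0] + B[0][1] = 5 + 9 = 14, A[1][1] + B[1][1] = -5 + 6 = 1) = 1 (attained at k = 1)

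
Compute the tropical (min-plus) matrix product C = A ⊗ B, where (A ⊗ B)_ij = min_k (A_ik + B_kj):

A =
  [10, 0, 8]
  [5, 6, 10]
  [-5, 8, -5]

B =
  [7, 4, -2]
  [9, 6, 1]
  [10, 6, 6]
A ⊗ B =
  [9, 6, 1]
  [12, 9, 3]
  [2, -1, -7]

Apply the min-plus product entry-by-entry:
  C[0][0] = min over k of (A[0][0] + B[0][0] = 10 + 7 = 17, A[0][1] + B[1][0] = 0 + 9 = 9, A[0][2] + B[2][0] = 8 + 10 = 18) = 9 (attained at k = 1)
  C[0][1] = min over k of (A[0][0] + B[0][1] = 10 + 4 = 14, A[0][1] + B[1][1] = 0 + 6 = 6, A[0][2] + B[2][1] = 8 + 6 = 14) = 6 (attained at k = 1)
  C[0][2] = min over k of (A[0][0] + B[0][2] = 10 + -2 = 8, A[0][1] + B[1][2] = 0 + 1 = 1, A[0][2] + B[2][2] = 8 + 6 = 14) = 1 (attained at k = 1)
  C[1][0] = min over k of (A[1][0] + B[0][0] = 5 + 7 = 12, A[1][1] + B[1][0] = 6 + 9 = 15, A[1][2] + B[2][0] = 10 + 10 = 20) = 12 (attained at k = 0)
  C[1][1] = min over k of (A[1][0] + B[0][1] = 5 + 4 = 9, A[1][1] + B[1][1] = 6 + 6 = 12, A[1][2] + B[2][1] = 10 + 6 = 16) = 9 (attained at k = 0)
  C[1][2] = min over k of (A[1][0] + B[0][2] = 5 + -2 = 3, A[1][1] + B[1][2] = 6 + 1 = 7, A[1][2] + B[2][2] = 10 + 6 = 16) = 3 (attained at k = 0)
  C[2][0] = min over k of (A[2][0] + B[0][0] = -5 + 7 = 2, A[2][1] + B[1][0] = 8 + 9 = 17, A[2][2] + B[2][0] = -5 + 10 = 5) = 2 (attained at k = 0)
  C[2][1] = min over k of (A[2][0] + B[0][1] = -5 + 4 = -1, A[2][1] + B[1][1] = 8 + 6 = 14, A[2][2] + B[2][1] = -5 + 6 = 1) = -1 (attained at k = 0)
  C[2][2] = min over k of (A[2][0] + B[0][2] = -5 + -2 = -7, A[2][1] + B[1][2] = 8 + 1 = 9, A[2][2] + B[2][2] = -5 + 6 = 1) = -7 (attained at k = 0)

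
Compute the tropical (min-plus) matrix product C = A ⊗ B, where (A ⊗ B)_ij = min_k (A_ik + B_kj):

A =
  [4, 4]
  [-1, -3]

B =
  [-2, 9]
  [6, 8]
A ⊗ B =
  [2, 12]
  [-3, 5]

Apply the min-plus product entry-by-entry:
  C[0][0] = min over k of (A[0][0] + B[0][0] = 4 + -2 = 2, A[0][1] + B[1][0] = 4 + 6 = 10) = 2 (attained at k = 0)
  C[0][1] = min over k of (A[0][0] + B[0][1] = 4 + 9 = 13, A[0][1] + B[1][1] = 4 + 8 = 12) = 12 (attained at k = 1)
  C[1][0] = min over k of (A[1][0] + B[0][0] = -1 + -2 = -3, A[1][1] + B[1][0] = -3 + 6 = 3) = -3 (attained at k = 0)
  C[1][1] = min over k of (A[1][0] + B[0][1] = -1 + 9 = 8, A[1][1] + B[1][1] = -3 + 8 = 5) = 5 (attained at k = 1)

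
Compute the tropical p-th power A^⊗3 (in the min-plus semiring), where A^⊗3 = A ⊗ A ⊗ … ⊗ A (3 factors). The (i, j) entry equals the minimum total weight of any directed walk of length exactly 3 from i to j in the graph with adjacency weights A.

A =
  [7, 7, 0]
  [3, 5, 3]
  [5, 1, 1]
A^⊗3 =
  [4, 2, 2]
  [7, 4, 4]
  [5, 3, 3]

Each entry (A^⊗3)_ij equals the minimum over all length-3 walks i = v_0 → v_1 → … → v_3 = j of Σ_t A[v_t][v_{t+1}]. For example, for (i, j) = (0, 2) we minimise over 9 possible intermediate vertex sequences; the minimum is 2, attained along the walk 0 → 2 → 2 → 2.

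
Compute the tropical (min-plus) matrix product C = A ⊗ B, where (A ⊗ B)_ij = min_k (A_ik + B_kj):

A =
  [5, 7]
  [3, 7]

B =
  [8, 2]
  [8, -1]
A ⊗ B =
  [13, 6]
  [11, 5]

Apply the min-plus product entry-by-entry:
  C[0][0] = min over k of (A[0][0] + B[0][0] = 5 + 8 = 13, A[0][1] + B[1][0] = 7 + 8 = 15) = 13 (attained at k = 0)
  C[0][1] = min over k of (A[0][0] + B[0][1] = 5 + 2 = 7, A[0][1] + B[1][1] = 7 + -1 = 6) = 6 (attained at k = 1)
  C[1][0] = min over k of (A[1][0] + B[0][0] = 3 + 8 = 11, A[1][1] + B[1][0] = 7 + 8 = 15) = 11 (attained at k = 0)
  C[1][1] = min over k of (A[1][0] + B[0][1] = 3 + 2 = 5, A[1][1] + B[1][1] = 7 + -1 = 6) = 5 (attained at k = 0)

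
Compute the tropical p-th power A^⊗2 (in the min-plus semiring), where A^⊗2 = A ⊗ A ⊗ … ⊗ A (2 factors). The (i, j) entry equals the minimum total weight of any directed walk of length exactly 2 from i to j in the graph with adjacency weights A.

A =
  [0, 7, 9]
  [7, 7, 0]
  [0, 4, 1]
A^⊗2 =
  [0, 7, 7]
  [0, 4, 1]
  [0, 5, 2]

Each entry (A^⊗2)_ij equals the minimum over all length-2 walks i = v_0 → v_1 → … → v_2 = j of Σ_t A[v_t][v_{t+1}]. For example, for (i, j) = (0, 2) we minimise over 3 possible intermediate vertex sequences; the minimum is 7, attained along the walk 0 → 1 → 2.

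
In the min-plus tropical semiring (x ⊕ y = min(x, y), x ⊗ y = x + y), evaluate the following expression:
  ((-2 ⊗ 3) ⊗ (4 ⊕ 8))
((-2 ⊗ 3) ⊗ (4 ⊕ 8)) = 5

Expand innermost to outermost. Recall ⊕ takes the minimum of its arguments and ⊗ takes their sum. Working out the expression ((-2 ⊗ 3) ⊗ (4 ⊕ 8)) gives 5.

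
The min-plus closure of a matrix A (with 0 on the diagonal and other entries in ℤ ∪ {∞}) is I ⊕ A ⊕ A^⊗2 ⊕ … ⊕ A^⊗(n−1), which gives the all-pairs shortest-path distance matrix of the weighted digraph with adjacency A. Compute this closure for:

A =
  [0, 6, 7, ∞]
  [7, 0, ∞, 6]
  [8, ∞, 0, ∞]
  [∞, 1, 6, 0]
Closure =
  [0, 6, 7, 12]
  [7, 0, 12, 6]
  [8, 14, 0, 20]
  [8, 1, 6, 0]

This is the Floyd-Warshall all-pairs shortest-path computation. For each intermediate vertex k = 0, 1, …, 3, update dist[i][j] ← min(dist[i][j], dist[i][k] + dist[k][j]). The final matrix gives, for each (i, j), the minimum total weight of any directed path from i to j (possibly empty when i = j).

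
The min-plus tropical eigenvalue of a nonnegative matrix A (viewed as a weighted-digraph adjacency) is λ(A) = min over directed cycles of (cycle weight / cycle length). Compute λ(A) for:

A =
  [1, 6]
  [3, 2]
λ(A) = 1

Enumerate directed cycles and compute their means (weight / length). Sample:
  cycle 0 → 0: weight = 1, length = 1, mean = 1/1 ≈ 1.000
  cycle 1 → 1: weight = 2, length = 1, mean = 2/1 ≈ 2.000
  cycle 0 → 1 → 0: weight = 9, length = 2, mean = 9/2 ≈ 4.500
  cycle 1 → 0 → 1: weight = 9, length = 2, mean = 9/2 ≈ 4.500
Minimum mean = 1.000, attained e.g. along the cycle 0 → 0 with weight 1 and length 1. So λ(A) = 1/1 = 1.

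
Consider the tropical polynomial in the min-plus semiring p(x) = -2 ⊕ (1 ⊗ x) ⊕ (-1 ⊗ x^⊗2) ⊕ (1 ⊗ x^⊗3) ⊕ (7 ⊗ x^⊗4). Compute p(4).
p(4) = -2

A tropical monomial a ⊗ x^⊗i evaluates to a + i · x. Evaluating each term at x = 4:
  Term 0 contributes -2 + 0 · 4 = -2
  Term 1 contributes 1 + 1 · 4 = 5
  Term 2 contributes -1 + 2 · 4 = 7
  Term 3 contributes 1 + 3 · 4 = 13
  Term 4 contributes 7 + 4 · 4 = 23
p(4) = ⊕ of these = min[-2, 5, 7, 13, 23] = -2.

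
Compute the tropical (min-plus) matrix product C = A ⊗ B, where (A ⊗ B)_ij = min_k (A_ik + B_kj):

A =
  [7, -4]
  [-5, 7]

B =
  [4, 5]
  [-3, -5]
A ⊗ B =
  [-7, -9]
  [-1, 0]

Apply the min-plus product entry-by-entry:
  C[0][0] = min over k of (A[0][0] + B[0][0] = 7 + 4 = 11, A[0][1] + B[1][0] = -4 + -3 = -7) = -7 (attained at k = 1)
  C[0][1] = min over k of (A[0][0] + B[0][1] = 7 + 5 = 12, A[0][1] + B[1][1] = -4 + -5 = -9) = -9 (attained at k = 1)
  C[1][0] = min over k of (A[1][0] + B[0][0] = -5 + 4 = -1, A[1][1] + B[1][0] = 7 + -3 = 4) = -1 (attained at k = 0)
  C[1][1] = min over k of (A[1][0] + B[0][1] = -5 + 5 = 0, A[1][1] + B[1][1] = 7 + -5 = 2) = 0 (attained at k = 0)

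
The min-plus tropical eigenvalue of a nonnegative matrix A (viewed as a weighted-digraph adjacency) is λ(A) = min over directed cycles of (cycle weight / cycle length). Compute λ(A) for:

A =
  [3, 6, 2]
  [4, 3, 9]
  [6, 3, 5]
λ(A) = 3

Enumerate directed cycles and compute their means (weight / length). Sample:
  cycle 0 → 0: weight = 3, length = 1, mean = 3/1 ≈ 3.000
  cycle 1 → 1: weight = 3, length = 1, mean = 3/1 ≈ 3.000
  cycle 2 → 2: weight = 5, length = 1, mean = 5/1 ≈ 5.000
  cycle 0 → 1 → 0: weight = 10, length = 2, mean = 10/2 ≈ 5.000
  cycle 0 → 2 → 0: weight = 8, length = 2, mean = 8/2 ≈ 4.000
  cycle 1 → 0 → 1: weight = 10, length = 2, mean = 10/2 ≈ 5.000
Minimum mean = 3.000, attained e.g. along the cycle 0 → 0 with weight 3 and length 1. So λ(A) = 3/1 = 3.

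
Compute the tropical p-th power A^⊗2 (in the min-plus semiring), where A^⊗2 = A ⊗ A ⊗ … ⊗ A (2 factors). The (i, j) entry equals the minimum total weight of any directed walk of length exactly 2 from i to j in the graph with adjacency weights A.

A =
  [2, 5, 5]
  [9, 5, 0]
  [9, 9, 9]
A^⊗2 =
  [4, 7, 5]
  [9, 9, 5]
  [11, 14, 9]

Each entry (A^⊗2)_ij equals the minimum over all length-2 walks i = v_0 → v_1 → … → v_2 = j of Σ_t A[v_t][v_{t+1}]. For example, for (i, j) = (0, 2) we minimise over 3 possible intermediate vertex sequences; the minimum is 5, attained along the walk 0 → 1 → 2.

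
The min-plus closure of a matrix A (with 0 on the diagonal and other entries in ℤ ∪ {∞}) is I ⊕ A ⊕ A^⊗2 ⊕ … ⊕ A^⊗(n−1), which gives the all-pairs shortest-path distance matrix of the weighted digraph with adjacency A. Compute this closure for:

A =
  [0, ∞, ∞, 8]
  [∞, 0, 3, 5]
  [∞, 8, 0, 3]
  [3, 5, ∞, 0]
Closure =
  [0, 13, 16, 8]
  [8, 0, 3, 5]
  [6, 8, 0, 3]
  [3, 5, 8, 0]

This is the Floyd-Warshall all-pairs shortest-path computation. For each intermediate vertex k = 0, 1, …, 3, update dist[i][j] ← min(dist[i][j], dist[i][k] + dist[k][j]). The final matrix gives, for each (i, j), the minimum total weight of any directed path from i to j (possibly empty when i = j).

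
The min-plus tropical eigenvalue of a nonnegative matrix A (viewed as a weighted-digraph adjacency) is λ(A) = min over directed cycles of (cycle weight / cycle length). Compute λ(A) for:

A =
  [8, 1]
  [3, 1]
λ(A) = 1

Enumerate directed cycles and compute their means (weight / length). Sample:
  cycle 0 → 0: weight = 8, length = 1, mean = 8/1 ≈ 8.000
  cycle 1 → 1: weight = 1, length = 1, mean = 1/1 ≈ 1.000
  cycle 0 → 1 → 0: weight = 4, length = 2, mean = 4/2 ≈ 2.000
  cycle 1 → 0 → 1: weight = 4, length = 2, mean = 4/2 ≈ 2.000
Minimum mean = 1.000, attained e.g. along the cycle 1 → 1 with weight 1 and length 1. So λ(A) = 1/1 = 1.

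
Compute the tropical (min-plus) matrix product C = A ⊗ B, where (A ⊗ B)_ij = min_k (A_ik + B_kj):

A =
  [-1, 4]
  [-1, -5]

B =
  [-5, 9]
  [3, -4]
A ⊗ B =
  [-6, 0]
  [-6, -9]

Apply the min-plus product entry-by-entry:
  C[0][0] = min over k of (A[0][0] + B[0][0] = -1 + -5 = -6, A[0][1] + B[1][0] = 4 + 3 = 7) = -6 (attained at k = 0)
  C[0][1] = min over k of (A[0][0] + B[0][1] = -1 + 9 = 8, A[0][1] + B[1][1] = 4 + -4 = 0) = 0 (attained at k = 1)
  C[1][0] = min over k of (A[1][0] + B[0][0] = -1 + -5 = -6, A[1][1] + B[1][0] = -5 + 3 = -2) = -6 (attained at k = 0)
  C[1][1] = min over k of (A[1][0] + B[0][1] = -1 + 9 = 8, A[1][1] + B[1][1] = -5 + -4 = -9) = -9 (attained at k = 1)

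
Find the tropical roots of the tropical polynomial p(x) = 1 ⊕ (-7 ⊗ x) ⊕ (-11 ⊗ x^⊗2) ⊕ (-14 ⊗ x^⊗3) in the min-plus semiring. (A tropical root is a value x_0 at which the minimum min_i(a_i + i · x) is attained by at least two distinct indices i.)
Roots: {3, 4, 8}

Each tropical root is a break point of the lower envelope of the lines y = a_i + i · x (there are 4 lines, with slopes 0, 1, ..., 3). Only the lines that attain the minimum somewhere contribute to roots; other lines are dominated. Here the surviving (envelope) indices are i = 3, i = 2, i = 1, i = 0.
Intersections between consecutive envelope lines give the roots: for adjacent envelope indices i < j the intersection is x = (a_i − a_j) / (j − i). Reading off the sorted break points: {3, 4, 8}.
Verification: at each break x_0, at least two indices attain the minimum of min_i(a_i + i · x_0).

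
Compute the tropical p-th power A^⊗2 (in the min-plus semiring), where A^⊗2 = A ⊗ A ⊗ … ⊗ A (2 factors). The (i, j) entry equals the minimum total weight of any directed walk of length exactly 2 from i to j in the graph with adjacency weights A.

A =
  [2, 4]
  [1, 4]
A^⊗2 =
  [4, 6]
  [3, 5]

Each entry (A^⊗2)_ij equals the minimum over all length-2 walks i = v_0 → v_1 → … → v_2 = j of Σ_t A[v_t][v_{t+1}]. For example, for (i, j) = (0, 1) we minimise over 2 possible intermediate vertex sequences; the minimum is 6, attained along the walk 0 → 0 → 1.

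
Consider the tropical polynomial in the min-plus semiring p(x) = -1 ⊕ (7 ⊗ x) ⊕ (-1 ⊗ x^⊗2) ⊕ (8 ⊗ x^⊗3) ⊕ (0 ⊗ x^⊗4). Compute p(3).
p(3) = -1

A tropical monomial a ⊗ x^⊗i evaluates to a + i · x. Evaluating each term at x = 3:
  Term 0 contributes -1 + 0 · 3 = -1
  Term 1 contributes 7 + 1 · 3 = 10
  Term 2 contributes -1 + 2 · 3 = 5
  Term 3 contributes 8 + 3 · 3 = 17
  Term 4 contributes 0 + 4 · 3 = 12
p(3) = ⊕ of these = min[-1, 10, 5, 17, 12] = -1.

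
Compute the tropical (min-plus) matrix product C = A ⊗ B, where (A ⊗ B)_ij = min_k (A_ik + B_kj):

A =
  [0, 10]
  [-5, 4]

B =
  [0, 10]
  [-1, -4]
A ⊗ B =
  [0, 6]
  [-5, 0]

Apply the min-plus product entry-by-entry:
  C[0][0] = min over k of (A[0][0] + B[0][0] = 0 + 0 = 0, A[0][1] + B[1][0] = 10 + -1 = 9) = 0 (attained at k = 0)
  C[0][1] = min over k of (A[0][0] + B[0][1] = 0 + 10 = 10, A[0][1] + B[1][1] = 10 + -4 = 6) = 6 (attained at k = 1)
  C[1][0] = min over k of (A[1][0] + B[0][0] = -5 + 0 = -5, A[1][1] + B[1][0] = 4 + -1 = 3) = -5 (attained at k = 0)
  C[1][1] = min over k of (A[1][0] + B[0][1] = -5 + 10 = 5, A[1][1] + B[1][1] = 4 + -4 = 0) = 0 (attained at k = 1)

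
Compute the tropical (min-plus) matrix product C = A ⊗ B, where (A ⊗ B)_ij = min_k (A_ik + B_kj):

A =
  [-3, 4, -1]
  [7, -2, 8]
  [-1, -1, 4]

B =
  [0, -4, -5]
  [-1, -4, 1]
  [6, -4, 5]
A ⊗ B =
  [-3, -7, -8]
  [-3, -6, -1]
  [-2, -5, -6]

Apply the min-plus product entry-by-entry:
  C[0][0] = min over k of (A[0][0] + B[0][0] = -3 + 0 = -3, A[0][1] + B[1][0] = 4 + -1 = 3, A[0][2] + B[2][0] = -1 + 6 = 5) = -3 (attained at k = 0)
  C[0][1] = min over k of (A[0][0] + B[0][1] = -3 + -4 = -7, A[0][1] + B[1][1] = 4 + -4 = 0, A[0][2] + B[2][1] = -1 + -4 = -5) = -7 (attained at k = 0)
  C[0][2] = min over k of (A[0][0] + B[0][2] = -3 + -5 = -8, A[0][1] + B[1][2] = 4 + 1 = 5, A[0][2] + B[2][2] = -1 + 5 = 4) = -8 (attained at k = 0)
  C[1][0] = min over k of (A[1][0] + B[0][0] = 7 + 0 = 7, A[1][1] + B[1][0] = -2 + -1 = -3, A[1][2] + B[2][0] = 8 + 6 = 14) = -3 (attained at k = 1)
  C[1][1] = min over k of (A[1][0] + B[0][1] = 7 + -4 = 3, A[1][1] + B[1][1] = -2 + -4 = -6, A[1][2] + B[2][1] = 8 + -4 = 4) = -6 (attained at k = 1)
  C[1][2] = min over k of (A[1][0] + B[0][2] = 7 + -5 = 2, A[1][1] + B[1][2] = -2 + 1 = -1, A[1][2] + B[2][2] = 8 + 5 = 13) = -1 (attained at k = 1)
  C[2][0] = min over k of (A[2][0] + B[0][0] = -1 + 0 = -1, A[2][1] + B[1][0] = -1 + -1 = -2, A[2][2] + B[2][0] = 4 + 6 = 10) = -2 (attained at k = 1)
  C[2][1] = min over k of (A[2][0] + B[0][1] = -1 + -4 = -5, A[2][1] + B[1][1] = -1 + -4 = -5, A[2][2] + B[2][1] = 4 + -4 = 0) = -5 (attained at k = 0)
  C[2][2] = min over k of (A[2][0] + B[0][2] = -1 + -5 = -6, A[2][1] + B[1][2] = -1 + 1 = 0, A[2][2] + B[2][2] = 4 + 5 = 9) = -6 (attained at k = 0)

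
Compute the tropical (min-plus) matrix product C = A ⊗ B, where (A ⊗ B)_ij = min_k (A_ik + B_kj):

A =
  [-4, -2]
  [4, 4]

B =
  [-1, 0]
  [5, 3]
A ⊗ B =
  [-5, -4]
  [3, 4]

Apply the min-plus product entry-by-entry:
  C[0][0] = min over k of (A[0][0] + B[0][0] = -4 + -1 = -5, A[0][1] + B[1][0] = -2 + 5 = 3) = -5 (attained at k = 0)
  C[0][1] = min over k of (A[0][0] + B[0][1] = -4 + 0 = -4, A[0][1] + B[1][1] = -2 + 3 = 1) = -4 (attained at k = 0)
  C[1][0] = min over k of (A[1][0] + B[0][0] = 4 + -1 = 3, A[1][1] + B[1][0] = 4 + 5 = 9) = 3 (attained at k = 0)
  C[1][1] = min over k of (A[1][0] + B[0][1] = 4 + 0 = 4, A[1][1] + B[1][1] = 4 + 3 = 7) = 4 (attained at k = 0)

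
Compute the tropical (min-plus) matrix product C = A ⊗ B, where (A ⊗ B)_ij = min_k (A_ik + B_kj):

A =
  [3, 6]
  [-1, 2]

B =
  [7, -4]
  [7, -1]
A ⊗ B =
  [10, -1]
  [6, -5]

Apply the min-plus product entry-by-entry:
  C[0][0] = min over k of (A[0][0] + B[0][0] = 3 + 7 = 10, A[0][1] + B[1][0] = 6 + 7 = 13) = 10 (attained at k = 0)
  C[0][1] = min over k of (A[0][0] + B[0][1] = 3 + -4 = -1, A[0][1] + B[1][1] = 6 + -1 = 5) = -1 (attained at k = 0)
  C[1][0] = min over k of (A[1][0] + B[0][0] = -1 + 7 = 6, A[1][1] + B[1][0] = 2 + 7 = 9) = 6 (attained at k = 0)
  C[1][1] = min over k of (A[1][0] + B[0][1] = -1 + -4 = -5, A[1][1] + B[1][1] = 2 + -1 = 1) = -5 (attained at k = 0)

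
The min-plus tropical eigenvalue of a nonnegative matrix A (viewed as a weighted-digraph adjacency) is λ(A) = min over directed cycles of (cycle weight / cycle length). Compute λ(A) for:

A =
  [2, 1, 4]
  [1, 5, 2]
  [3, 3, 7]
λ(A) = 1

Enumerate directed cycles and compute their means (weight / length). Sample:
  cycle 0 → 0: weight = 2, length = 1, mean = 2/1 ≈ 2.000
  cycle 1 → 1: weight = 5, length = 1, mean = 5/1 ≈ 5.000
  cycle 2 → 2: weight = 7, length = 1, mean = 7/1 ≈ 7.000
  cycle 0 → 1 → 0: weight = 2, length = 2, mean = 2/2 ≈ 1.000
  cycle 0 → 2 → 0: weight = 7, length = 2, mean = 7/2 ≈ 3.500
  cycle 1 → 0 → 1: weight = 2, length = 2, mean = 2/2 ≈ 1.000
Minimum mean = 1.000, attained e.g. along the cycle 0 → 1 → 0 with weight 2 and length 2. So λ(A) = 2/2 = 1.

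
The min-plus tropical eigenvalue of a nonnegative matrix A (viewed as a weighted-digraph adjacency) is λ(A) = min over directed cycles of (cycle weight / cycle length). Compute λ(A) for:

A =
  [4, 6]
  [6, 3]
λ(A) = 3

Enumerate directed cycles and compute their means (weight / length). Sample:
  cycle 0 → 0: weight = 4, length = 1, mean = 4/1 ≈ 4.000
  cycle 1 → 1: weight = 3, length = 1, mean = 3/1 ≈ 3.000
  cycle 0 → 1 → 0: weight = 12, length = 2, mean = 12/2 ≈ 6.000
  cycle 1 → 0 → 1: weight = 12, length = 2, mean = 12/2 ≈ 6.000
Minimum mean = 3.000, attained e.g. along the cycle 1 → 1 with weight 3 and length 1. So λ(A) = 3/1 = 3.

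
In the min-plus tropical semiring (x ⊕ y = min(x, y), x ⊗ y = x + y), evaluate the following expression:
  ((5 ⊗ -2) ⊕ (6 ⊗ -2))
((5 ⊗ -2) ⊕ (6 ⊗ -2)) = 3

Expand innermost to outermost. Recall ⊕ takes the minimum of its arguments and ⊗ takes their sum. Working out the expression ((5 ⊗ -2) ⊕ (6 ⊗ -2)) gives 3.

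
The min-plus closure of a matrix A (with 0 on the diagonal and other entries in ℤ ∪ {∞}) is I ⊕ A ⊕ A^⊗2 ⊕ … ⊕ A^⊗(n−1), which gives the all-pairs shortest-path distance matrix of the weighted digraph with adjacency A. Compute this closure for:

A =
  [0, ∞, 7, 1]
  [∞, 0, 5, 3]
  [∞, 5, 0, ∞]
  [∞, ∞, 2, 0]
Closure =
  [0, 8, 3, 1]
  [∞, 0, 5, 3]
  [∞, 5, 0, 8]
  [∞, 7, 2, 0]

This is the Floyd-Warshall all-pairs shortest-path computation. For each intermediate vertex k = 0, 1, …, 3, update dist[i][j] ← min(dist[i][j], dist[i][k] + dist[k][j]). The final matrix gives, for each (i, j), the minimum total weight of any directed path from i to j (possibly empty when i = j).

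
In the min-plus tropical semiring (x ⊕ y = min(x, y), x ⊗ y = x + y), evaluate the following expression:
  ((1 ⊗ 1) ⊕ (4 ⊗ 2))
((1 ⊗ 1) ⊕ (4 ⊗ 2)) = 2

Expand innermost to outermost. Recall ⊕ takes the minimum of its arguments and ⊗ takes their sum. Working out the expression ((1 ⊗ 1) ⊕ (4 ⊗ 2)) gives 2.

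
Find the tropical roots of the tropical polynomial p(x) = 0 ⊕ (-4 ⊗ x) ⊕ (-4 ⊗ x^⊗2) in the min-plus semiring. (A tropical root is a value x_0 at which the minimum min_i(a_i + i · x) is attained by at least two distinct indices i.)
Roots: {0, 4}

Each tropical root is a break point of the lower envelope of the lines y = a_i + i · x (there are 3 lines, with slopes 0, 1, ..., 2). Only the lines that attain the minimum somewhere contribute to roots; other lines are dominated. Here the surviving (envelope) indices are i = 2, i = 1, i = 0.
Intersections between consecutive envelope lines give the roots: for adjacent envelope indices i < j the intersection is x = (a_i − a_j) / (j − i). Reading off the sorted break points: {0, 4}.
Verification: at each break x_0, at least two indices attain the minimum of min_i(a_i + i · x_0).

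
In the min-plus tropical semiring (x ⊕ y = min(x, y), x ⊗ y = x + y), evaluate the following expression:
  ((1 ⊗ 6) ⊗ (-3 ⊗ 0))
((1 ⊗ 6) ⊗ (-3 ⊗ 0)) = 4

Expand innermost to outermost. Recall ⊕ takes the minimum of its arguments and ⊗ takes their sum. Working out the expression ((1 ⊗ 6) ⊗ (-3 ⊗ 0)) gives 4.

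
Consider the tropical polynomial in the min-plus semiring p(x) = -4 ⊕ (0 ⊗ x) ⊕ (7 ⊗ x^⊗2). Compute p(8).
p(8) = -4

A tropical monomial a ⊗ x^⊗i evaluates to a + i · x. Evaluating each term at x = 8:
  Term 0 contributes -4 + 0 · 8 = -4
  Term 1 contributes 0 + 1 · 8 = 8
  Term 2 contributes 7 + 2 · 8 = 23
p(8) = ⊕ of these = min[-4, 8, 23] = -4.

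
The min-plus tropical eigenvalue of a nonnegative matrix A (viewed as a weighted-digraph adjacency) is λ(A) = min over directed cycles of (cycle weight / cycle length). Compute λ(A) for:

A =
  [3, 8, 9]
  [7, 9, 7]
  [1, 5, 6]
λ(A) = 3

Enumerate directed cycles and compute their means (weight / length). Sample:
  cycle 0 → 0: weight = 3, length = 1, mean = 3/1 ≈ 3.000
  cycle 1 → 1: weight = 9, length = 1, mean = 9/1 ≈ 9.000
  cycle 2 → 2: weight = 6, length = 1, mean = 6/1 ≈ 6.000
  cycle 0 → 1 → 0: weight = 15, length = 2, mean = 15/2 ≈ 7.500
  cycle 0 → 2 → 0: weight = 10, length = 2, mean = 10/2 ≈ 5.000
  cycle 1 → 0 → 1: weight = 15, length = 2, mean = 15/2 ≈ 7.500
Minimum mean = 3.000, attained e.g. along the cycle 0 → 0 with weight 3 and length 1. So λ(A) = 3/1 = 3.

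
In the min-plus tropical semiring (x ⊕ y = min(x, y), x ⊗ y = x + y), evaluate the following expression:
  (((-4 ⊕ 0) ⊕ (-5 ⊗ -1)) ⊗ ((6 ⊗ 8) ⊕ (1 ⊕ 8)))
(((-4 ⊕ 0) ⊕ (-5 ⊗ -1)) ⊗ ((6 ⊗ 8) ⊕ (1 ⊕ 8))) = -5

Expand innermost to outermost. Recall ⊕ takes the minimum of its arguments and ⊗ takes their sum. Working out the expression (((-4 ⊕ 0) ⊕ (-5 ⊗ -1)) ⊗ ((6 ⊗ 8) ⊕ (1 ⊕ 8))) gives -5.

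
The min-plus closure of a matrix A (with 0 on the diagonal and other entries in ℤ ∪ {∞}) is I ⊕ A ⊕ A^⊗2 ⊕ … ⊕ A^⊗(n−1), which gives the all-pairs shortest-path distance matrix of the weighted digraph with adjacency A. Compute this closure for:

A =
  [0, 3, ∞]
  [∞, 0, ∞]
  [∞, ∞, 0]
Closure =
  [0, 3, ∞]
  [∞, 0, ∞]
  [∞, ∞, 0]

This is the Floyd-Warshall all-pairs shortest-path computation. For each intermediate vertex k = 0, 1, …, 2, update dist[i][j] ← min(dist[i][j], dist[i][k] + dist[k][j]). The final matrix gives, for each (i, j), the minimum total weight of any directed path from i to j (possibly empty when i = j).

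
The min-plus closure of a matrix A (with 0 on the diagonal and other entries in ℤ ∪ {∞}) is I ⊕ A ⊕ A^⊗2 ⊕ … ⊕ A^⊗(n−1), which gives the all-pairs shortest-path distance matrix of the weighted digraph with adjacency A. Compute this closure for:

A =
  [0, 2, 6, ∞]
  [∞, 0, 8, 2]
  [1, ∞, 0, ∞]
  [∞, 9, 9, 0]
Closure =
  [0, 2, 6, 4]
  [9, 0, 8, 2]
  [1, 3, 0, 5]
  [10, 9, 9, 0]

This is the Floyd-Warshall all-pairs shortest-path computation. For each intermediate vertex k = 0, 1, …, 3, update dist[i][j] ← min(dist[i][j], dist[i][k] + dist[k][j]). The final matrix gives, for each (i, j), the minimum total weight of any directed path from i to j (possibly empty when i = j).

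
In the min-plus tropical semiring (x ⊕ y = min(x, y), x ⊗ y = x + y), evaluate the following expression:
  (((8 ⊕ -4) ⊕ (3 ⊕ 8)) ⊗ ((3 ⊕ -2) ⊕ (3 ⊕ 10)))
(((8 ⊕ -4) ⊕ (3 ⊕ 8)) ⊗ ((3 ⊕ -2) ⊕ (3 ⊕ 10))) = -6

Expand innermost to outermost. Recall ⊕ takes the minimum of its arguments and ⊗ takes their sum. Working out the expression (((8 ⊕ -4) ⊕ (3 ⊕ 8)) ⊗ ((3 ⊕ -2) ⊕ (3 ⊕ 10))) gives -6.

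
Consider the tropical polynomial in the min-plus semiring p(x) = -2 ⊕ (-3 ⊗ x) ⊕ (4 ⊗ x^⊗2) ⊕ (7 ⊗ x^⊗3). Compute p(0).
p(0) = -3

A tropical monomial a ⊗ x^⊗i evaluates to a + i · x. Evaluating each term at x = 0:
  Term 0 contributes -2 + 0 · 0 = -2
  Term 1 contributes -3 + 1 · 0 = -3
  Term 2 contributes 4 + 2 · 0 = 4
  Term 3 contributes 7 + 3 · 0 = 7
p(0) = ⊕ of these = min[-2, -3, 4, 7] = -3.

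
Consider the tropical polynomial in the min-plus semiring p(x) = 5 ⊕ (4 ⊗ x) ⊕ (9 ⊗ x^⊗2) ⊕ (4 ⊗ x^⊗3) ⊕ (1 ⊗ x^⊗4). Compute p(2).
p(2) = 5

A tropical monomial a ⊗ x^⊗i evaluates to a + i · x. Evaluating each term at x = 2:
  Term 0 contributes 5 + 0 · 2 = 5
  Term 1 contributes 4 + 1 · 2 = 6
  Term 2 contributes 9 + 2 · 2 = 13
  Term 3 contributes 4 + 3 · 2 = 10
  Term 4 contributes 1 + 4 · 2 = 9
p(2) = ⊕ of these = min[5, 6, 13, 10, 9] = 5.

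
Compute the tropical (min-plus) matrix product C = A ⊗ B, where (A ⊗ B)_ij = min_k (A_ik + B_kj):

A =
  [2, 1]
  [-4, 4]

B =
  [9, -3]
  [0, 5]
A ⊗ B =
  [1, -1]
  [4, -7]

Apply the min-plus product entry-by-entry:
  C[0][0] = min over k of (A[0][0] + B[0][0] = 2 + 9 = 11, A[0][1] + B[1][0] = 1 + 0 = 1) = 1 (attained at k = 1)
  C[0][1] = min over k of (A[0][0] + B[0][1] = 2 + -3 = -1, A[0][1] + B[1][1] = 1 + 5 = 6) = -1 (attained at k = 0)
  C[1][0] = min over k of (A[1][0] + B[0][0] = -4 + 9 = 5, A[1][1] + B[1][0] = 4 + 0 = 4) = 4 (attained at k = 1)
  C[1][1] = min over k of (A[1][0] + B[0][1] = -4 + -3 = -7, A[1][1] + B[1][1] = 4 + 5 = 9) = -7 (attained at k = 0)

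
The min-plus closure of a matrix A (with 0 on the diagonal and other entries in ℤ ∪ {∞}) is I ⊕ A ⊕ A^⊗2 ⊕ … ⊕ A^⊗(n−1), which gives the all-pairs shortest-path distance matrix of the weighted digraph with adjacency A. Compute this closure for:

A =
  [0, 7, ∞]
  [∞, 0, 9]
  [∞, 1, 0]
Closure =
  [0, 7, 16]
  [∞, 0, 9]
  [∞, 1, 0]

This is the Floyd-Warshall all-pairs shortest-path computation. For each intermediate vertex k = 0, 1, …, 2, update dist[i][j] ← min(dist[i][j], dist[i][k] + dist[k][j]). The final matrix gives, for each (i, j), the minimum total weight of any directed path from i to j (possibly empty when i = j).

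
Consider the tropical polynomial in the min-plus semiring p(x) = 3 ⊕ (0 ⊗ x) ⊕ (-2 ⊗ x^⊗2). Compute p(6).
p(6) = 3

A tropical monomial a ⊗ x^⊗i evaluates to a + i · x. Evaluating each term at x = 6:
  Term 0 contributes 3 + 0 · 6 = 3
  Term 1 contributes 0 + 1 · 6 = 6
  Term 2 contributes -2 + 2 · 6 = 10
p(6) = ⊕ of these = min[3, 6, 10] = 3.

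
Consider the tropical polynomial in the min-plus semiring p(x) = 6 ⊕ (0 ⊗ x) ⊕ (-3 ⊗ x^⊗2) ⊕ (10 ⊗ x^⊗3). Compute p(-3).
p(-3) = -9

A tropical monomial a ⊗ x^⊗i evaluates to a + i · x. Evaluating each term at x = -3:
  Term 0 contributes 6 + 0 · -3 = 6
  Term 1 contributes 0 + 1 · -3 = -3
  Term 2 contributes -3 + 2 · -3 = -9
  Term 3 contributes 10 + 3 · -3 = 1
p(-3) = ⊕ of these = min[6, -3, -9, 1] = -9.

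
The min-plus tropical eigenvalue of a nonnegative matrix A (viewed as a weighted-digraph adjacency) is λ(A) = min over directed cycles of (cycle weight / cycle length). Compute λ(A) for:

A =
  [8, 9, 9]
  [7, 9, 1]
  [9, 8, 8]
λ(A) = 9/2

Enumerate directed cycles and compute their means (weight / length). Sample:
  cycle 0 → 0: weight = 8, length = 1, mean = 8/1 ≈ 8.000
  cycle 1 → 1: weight = 9, length = 1, mean = 9/1 ≈ 9.000
  cycle 2 → 2: weight = 8, length = 1, mean = 8/1 ≈ 8.000
  cycle 0 → 1 → 0: weight = 16, length = 2, mean = 16/2 ≈ 8.000
  cycle 0 → 2 → 0: weight = 18, length = 2, mean = 18/2 ≈ 9.000
  cycle 1 → 0 → 1: weight = 16, length = 2, mean = 16/2 ≈ 8.000
Minimum mean = 4.500, attained e.g. along the cycle 1 → 2 → 1 with weight 9 and length 2. So λ(A) = 9/2 = 9/2.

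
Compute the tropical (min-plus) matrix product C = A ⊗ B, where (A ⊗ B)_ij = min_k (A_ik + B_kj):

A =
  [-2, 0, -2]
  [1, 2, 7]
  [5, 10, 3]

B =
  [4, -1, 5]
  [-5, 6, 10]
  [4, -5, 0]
A ⊗ B =
  [-5, -7, -2]
  [-3, 0, 6]
  [5, -2, 3]

Apply the min-plus product entry-by-entry:
  C[0][0] = min over k of (A[0][0] + B[0][0] = -2 + 4 = 2, A[0][1] + B[1][0] = 0 + -5 = -5, A[0][2] + B[2][0] = -2 + 4 = 2) = -5 (attained at k = 1)
  C[0][1] = min over k of (A[0][0] + B[0][1] = -2 + -1 = -3, A[0][1] + B[1][1] = 0 + 6 = 6, A[0][2] + B[2][1] = -2 + -5 = -7) = -7 (attained at k = 2)
  C[0][2] = min over k of (A[0][0] + B[0][2] = -2 + 5 = 3, A[0][1] + B[1][2] = 0 + 10 = 10, A[0][2] + B[2][2] = -2 + 0 = -2) = -2 (attained at k = 2)
  C[1][0] = min over k of (A[1][0] + B[0][0] = 1 + 4 = 5, A[1][1] + B[1][0] = 2 + -5 = -3, A[1][2] + B[2][0] = 7 + 4 = 11) = -3 (attained at k = 1)
  C[1][1] = min over k of (A[1][0] + B[0][1] = 1 + -1 = 0, A[1][1] + B[1][1] = 2 + 6 = 8, A[1][2] + B[2][1] = 7 + -5 = 2) = 0 (attained at k = 0)
  C[1][2] = min over k of (A[1][0] + B[0][2] = 1 + 5 = 6, A[1][1] + B[1][2] = 2 + 10 = 12, A[1][2] + B[2][2] = 7 + 0 = 7) = 6 (attained at k = 0)
  C[2][0] = min over k of (A[2][0] + B[0][0] = 5 + 4 = 9, A[2][1] + B[1][0] = 10 + -5 = 5, A[2][2] + B[2][0] = 3 + 4 = 7) = 5 (attained at k = 1)
  C[2][1] = min over k of (A[2][0] + B[0][1] = 5 + -1 = 4, A[2][1] + B[1][1] = 10 + 6 = 16, A[2][2] + B[2][1] = 3 + -5 = -2) = -2 (attained at k = 2)
  C[2][2] = min over k of (A[2][0] + B[0][2] = 5 + 5 = 10, A[2][1] + B[1][2] = 10 + 10 = 20, A[2][2] + B[2][2] = 3 + 0 = 3) = 3 (attained at k = 2)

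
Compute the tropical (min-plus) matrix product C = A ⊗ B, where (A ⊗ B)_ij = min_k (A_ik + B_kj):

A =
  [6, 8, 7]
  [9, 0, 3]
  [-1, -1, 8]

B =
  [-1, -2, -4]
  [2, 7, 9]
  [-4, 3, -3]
A ⊗ B =
  [3, 4, 2]
  [-1, 6, 0]
  [-2, -3, -5]

Apply the min-plus product entry-by-entry:
  C[0][0] = min over k of (A[0][0] + B[0][0] = 6 + -1 = 5, A[0][1] + B[1][0] = 8 + 2 = 10, A[0][2] + B[2][0] = 7 + -4 = 3) = 3 (attained at k = 2)
  C[0][1] = min over k of (A[0][0] + B[0][1] = 6 + -2 = 4, A[0][1] + B[1][1] = 8 + 7 = 15, A[0][2] + B[2][1] = 7 + 3 = 10) = 4 (attained at k = 0)
  C[0][2] = min over k of (A[0][0] + B[0][2] = 6 + -4 = 2, A[0][1] + B[1][2] = 8 + 9 = 17, A[0][2] + B[2][2] = 7 + -3 = 4) = 2 (attained at k = 0)
  C[1][0] = min over k of (A[1][0] + B[0][0] = 9 + -1 = 8, A[1][1] + B[1][0] = 0 + 2 = 2, A[1][2] + B[2][0] = 3 + -4 = -1) = -1 (attained at k = 2)
  C[1][1] = min over k of (A[1][0] + B[0][1] = 9 + -2 = 7, A[1][1] + B[1][1] = 0 + 7 = 7, A[1][2] + B[2][1] = 3 + 3 = 6) = 6 (attained at k = 2)
  C[1][2] = min over k of (A[1][0] + B[0][2] = 9 + -4 = 5, A[1][1] + B[1][2] = 0 + 9 = 9, A[1][2] + B[2][2] = 3 + -3 = 0) = 0 (attained at k = 2)
  C[2][0] = min over k of (A[2][0] + B[0][0] = -1 + -1 = -2, A[2][1] + B[1][0] = -1 + 2 = 1, A[2][2] + B[2][0] = 8 + -4 = 4) = -2 (attained at k = 0)
  C[2][1] = min over k of (A[2][0] + B[0][1] = -1 + -2 = -3, A[2][1] + B[1][1] = -1 + 7 = 6, A[2][2] + B[2][1] = 8 + 3 = 11) = -3 (attained at k = 0)
  C[2][2] = min over k of (A[2][0] + B[0][2] = -1 + -4 = -5, A[2][1] + B[1][2] = -1 + 9 = 8, A[2][2] + B[2][2] = 8 + -3 = 5) = -5 (attained at k = 0)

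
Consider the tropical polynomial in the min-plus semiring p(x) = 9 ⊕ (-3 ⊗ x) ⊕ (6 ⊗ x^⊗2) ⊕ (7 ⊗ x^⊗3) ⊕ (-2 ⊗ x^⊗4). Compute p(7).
p(7) = 4

A tropical monomial a ⊗ x^⊗i evaluates to a + i · x. Evaluating each term at x = 7:
  Term 0 contributes 9 + 0 · 7 = 9
  Term 1 contributes -3 + 1 · 7 = 4
  Term 2 contributes 6 + 2 · 7 = 20
  Term 3 contributes 7 + 3 · 7 = 28
  Term 4 contributes -2 + 4 · 7 = 26
p(7) = ⊕ of these = min[9, 4, 20, 28, 26] = 4.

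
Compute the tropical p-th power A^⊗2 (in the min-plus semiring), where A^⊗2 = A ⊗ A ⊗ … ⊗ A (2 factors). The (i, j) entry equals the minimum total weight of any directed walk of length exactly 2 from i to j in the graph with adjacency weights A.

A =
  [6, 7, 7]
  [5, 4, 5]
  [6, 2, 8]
A^⊗2 =
  [12, 9, 12]
  [9, 7, 9]
  [7, 6, 7]

Each entry (A^⊗2)_ij equals the minimum over all length-2 walks i = v_0 → v_1 → … → v_2 = j of Σ_t A[v_t][v_{t+1}]. For example, for (i, j) = (0, 2) we minimise over 3 possible intermediate vertex sequences; the minimum is 12, attained along the walk 0 → 1 → 2.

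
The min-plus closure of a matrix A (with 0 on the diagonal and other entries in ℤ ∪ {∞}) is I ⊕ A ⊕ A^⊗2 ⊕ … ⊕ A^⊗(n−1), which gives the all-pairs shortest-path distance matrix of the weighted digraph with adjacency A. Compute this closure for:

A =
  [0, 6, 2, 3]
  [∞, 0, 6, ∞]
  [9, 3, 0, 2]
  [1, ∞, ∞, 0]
Closure =
  [0, 5, 2, 3]
  [9, 0, 6, 8]
  [3, 3, 0, 2]
  [1, 6, 3, 0]

This is the Floyd-Warshall all-pairs shortest-path computation. For each intermediate vertex k = 0, 1, …, 3, update dist[i][j] ← min(dist[i][j], dist[i][k] + dist[k][j]). The final matrix gives, for each (i, j), the minimum total weight of any directed path from i to j (possibly empty when i = j).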